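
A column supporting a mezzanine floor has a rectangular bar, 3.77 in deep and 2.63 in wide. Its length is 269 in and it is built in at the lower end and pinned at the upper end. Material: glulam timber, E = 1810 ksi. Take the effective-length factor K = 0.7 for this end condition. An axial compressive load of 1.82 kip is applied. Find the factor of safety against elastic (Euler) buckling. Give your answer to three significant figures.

n ≈ 1.58

Buckling occurs about the weak axis: I_min = h·b³/12 with b = 2.63 in (the shorter side).
I_min = 3.77×2.63³/12 = 5.715 in⁴
Effective length L_e = K·L = 0.7 × 269 = 188.3 in
P_cr = π²EI / L_e² = π² × 1810×10³ × 5.715 / 188.3² = 2.879×10^3 lb
Factor of safety n = P_cr / P = 2.8794 / 1.82 = 1.58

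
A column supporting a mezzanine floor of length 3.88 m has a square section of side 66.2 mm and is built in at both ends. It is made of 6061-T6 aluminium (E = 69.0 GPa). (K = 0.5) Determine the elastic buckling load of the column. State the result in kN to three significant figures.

P_cr ≈ 290 kN

I = a⁴/12 = 66.2⁴/12 = 1.600×10^6 mm⁴
I = 1.600×10^6 mm⁴ = 1.600×10^-6 m⁴
Effective length L_e = K·L = 0.5 × 3.88 = 1.940 m
P_cr = π²EI / L_e² = π² × 69.0×10⁹ × 1.600×10^-6 / 1.940² = 2.896×10^5 N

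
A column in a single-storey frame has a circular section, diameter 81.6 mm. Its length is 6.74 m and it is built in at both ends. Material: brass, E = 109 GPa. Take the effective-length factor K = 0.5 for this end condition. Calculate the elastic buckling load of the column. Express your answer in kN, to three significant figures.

I = πd⁴/64 = π×81.6⁴/64 = 2.176×10^6 mm⁴
I = 2.176×10^6 mm⁴ = 2.176×10^-6 m⁴
Effective length L_e = K·L = 0.5 × 6.74 = 3.370 m
P_cr = π²EI / L_e² = π² × 109×10⁹ × 2.176×10^-6 / 3.370² = 2.062×10^5 N

P_cr ≈ 206 kN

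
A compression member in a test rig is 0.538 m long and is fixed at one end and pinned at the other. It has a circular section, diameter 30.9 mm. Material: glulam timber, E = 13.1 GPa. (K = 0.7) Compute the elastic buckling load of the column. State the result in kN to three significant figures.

I = πd⁴/64 = π×30.9⁴/64 = 4.475×10^4 mm⁴
I = 4.475×10^4 mm⁴ = 4.475×10^-8 m⁴
Effective length L_e = K·L = 0.7 × 0.538 = 0.3766 m
P_cr = π²EI / L_e² = π² × 13.1×10⁹ × 4.475×10^-8 / 0.3766² = 4.080×10^4 N

P_cr ≈ 40.8 kN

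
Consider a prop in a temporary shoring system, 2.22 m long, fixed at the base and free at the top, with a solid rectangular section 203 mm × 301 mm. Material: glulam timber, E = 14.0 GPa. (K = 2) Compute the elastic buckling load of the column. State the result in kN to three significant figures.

P_cr ≈ 1470 kN

Buckling occurs about the weak axis: I_min = h·b³/12 with b = 203 mm (the shorter side).
I_min = 301×203³/12 = 2.098×10^8 mm⁴
I = 2.098×10^8 mm⁴ = 2.098×10^-4 m⁴
Effective length L_e = K·L = 2 × 2.22 = 4.440 m
P_cr = π²EI / L_e² = π² × 14.0×10⁹ × 2.098×10^-4 / 4.440² = 1.471×10^6 N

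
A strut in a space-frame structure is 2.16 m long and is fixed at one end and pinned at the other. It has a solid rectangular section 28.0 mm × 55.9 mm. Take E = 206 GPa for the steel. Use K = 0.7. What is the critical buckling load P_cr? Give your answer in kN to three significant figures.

P_cr ≈ 90.9 kN

Buckling occurs about the weak axis: I_min = h·b³/12 with b = 28.0 mm (the shorter side).
I_min = 55.9×28.0³/12 = 1.023×10^5 mm⁴
I = 1.023×10^5 mm⁴ = 1.023×10^-7 m⁴
Effective length L_e = K·L = 0.7 × 2.16 = 1.512 m
P_cr = π²EI / L_e² = π² × 206×10⁹ × 1.023×10^-7 / 1.512² = 9.094×10^4 N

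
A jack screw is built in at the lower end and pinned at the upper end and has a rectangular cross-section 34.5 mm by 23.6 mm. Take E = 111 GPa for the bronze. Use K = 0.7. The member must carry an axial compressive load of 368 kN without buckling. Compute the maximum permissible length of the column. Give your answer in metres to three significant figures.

Buckling occurs about the weak axis: I_min = h·b³/12 with b = 23.6 mm (the shorter side).
I_min = 34.5×23.6³/12 = 3.779×10^4 mm⁴
I = 3.779×10^-8 m⁴
At the buckling limit P_cr = P = 3.680×10^5 N
From P_cr = π²EI/(K·L)²:  L = (1/K)·√(π²EI/P_cr) = (1/0.7)·√(π²×1.11×10^11×3.779×10^-8/3.680×10^5)
L = 0.479 m

L_max ≈ 0.479 m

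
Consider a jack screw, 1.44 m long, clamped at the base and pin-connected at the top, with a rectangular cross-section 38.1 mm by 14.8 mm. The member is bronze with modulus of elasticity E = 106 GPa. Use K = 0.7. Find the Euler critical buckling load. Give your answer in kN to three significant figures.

Buckling occurs about the weak axis: I_min = h·b³/12 with b = 14.8 mm (the shorter side).
I_min = 38.1×14.8³/12 = 1.029×10^4 mm⁴
I = 1.029×10^4 mm⁴ = 1.029×10^-8 m⁴
Effective length L_e = K·L = 0.7 × 1.44 = 1.008 m
P_cr = π²EI / L_e² = π² × 106×10⁹ × 1.029×10^-8 / 1.008² = 1.060×10^4 N

P_cr ≈ 10.6 kN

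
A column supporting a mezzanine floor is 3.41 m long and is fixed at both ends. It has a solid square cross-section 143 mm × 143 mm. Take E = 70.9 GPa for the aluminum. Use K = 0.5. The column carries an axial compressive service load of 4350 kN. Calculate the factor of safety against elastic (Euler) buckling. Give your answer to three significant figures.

I = a⁴/12 = 143⁴/12 = 3.485×10^7 mm⁴
I = 3.485×10^7 mm⁴ = 3.485×10^-5 m⁴
Effective length L_e = K·L = 0.5 × 3.41 = 1.705 m
P_cr = π²EI / L_e² = π² × 70.9×10⁹ × 3.485×10^-5 / 1.705² = 8.388×10^6 N
Factor of safety n = P_cr / P = 8388.0 / 4350 = 1.93

n ≈ 1.93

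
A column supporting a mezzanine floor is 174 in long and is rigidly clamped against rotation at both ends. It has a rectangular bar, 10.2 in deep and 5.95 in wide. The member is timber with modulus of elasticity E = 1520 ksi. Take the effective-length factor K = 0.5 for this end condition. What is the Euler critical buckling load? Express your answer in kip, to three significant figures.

P_cr ≈ 355 kip

Buckling occurs about the weak axis: I_min = h·b³/12 with b = 5.95 in (the shorter side).
I_min = 10.2×5.95³/12 = 179.0 in⁴
Effective length L_e = K·L = 0.5 × 174 = 87.00 in
P_cr = π²EI / L_e² = π² × 1520×10³ × 179.0 / 87.00² = 3.549×10^5 lb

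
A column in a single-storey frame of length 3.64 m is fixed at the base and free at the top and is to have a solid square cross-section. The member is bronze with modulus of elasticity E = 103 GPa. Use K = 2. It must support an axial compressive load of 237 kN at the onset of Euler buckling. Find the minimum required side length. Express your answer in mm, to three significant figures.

L_e = K·L = 2 × 3.64 = 7.280 m
Required I = P_cr·L_e²/(π²E) = 2.370×10^5 × 7.280² / (π² × 1.03×10^11) = 1.236×10^-5 m⁴
I_req = 1.236×10^7 mm⁴
Solid square: I = a⁴/12  ⇒  a = (12I)^(1/4) = (12×1.236×10^7)^(1/4) = 110 mm

a ≈ 110 mm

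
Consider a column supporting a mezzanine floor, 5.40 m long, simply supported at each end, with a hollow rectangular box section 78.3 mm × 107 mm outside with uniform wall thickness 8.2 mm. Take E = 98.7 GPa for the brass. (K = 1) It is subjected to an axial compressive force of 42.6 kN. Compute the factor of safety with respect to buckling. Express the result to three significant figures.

Inner dimensions: h_i = 107 − 2×8.2 = 90.60 mm, b_i = 78.3 − 2×8.2 = 61.90 mm
Weak-axis I_min = (h_o·b_o³ − h_i·b_i³)/12 with b_o = 78.3, b_i = 61.90 mm (shorter outer/inner sides).
I_min = (107×78.3³ − 90.60×61.90³)/12 = 2.490×10^6 mm⁴
I = 2.490×10^6 mm⁴ = 2.490×10^-6 m⁴
Effective length L_e = K·L = 1 × 5.40 = 5.400 m
P_cr = π²EI / L_e² = π² × 98.7×10⁹ × 2.490×10^-6 / 5.400² = 8.317×10^4 N
Factor of safety n = P_cr / P = 83.174 / 42.6 = 1.95

n ≈ 1.95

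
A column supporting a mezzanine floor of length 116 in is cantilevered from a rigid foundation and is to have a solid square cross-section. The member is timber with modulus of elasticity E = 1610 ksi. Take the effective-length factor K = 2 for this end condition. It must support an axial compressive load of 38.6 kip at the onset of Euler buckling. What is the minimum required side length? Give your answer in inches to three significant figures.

L_e = K·L = 2 × 116 = 232.0 in
Required I = P_cr·L_e²/(π²E) = 3.860×10^4 × 232.0² / (π² × 1.61×10^6) = 130.7 in⁴
Solid square: I = a⁴/12  ⇒  a = (12I)^(1/4) = (12×130.7)^(1/4) = 6.29 in

a ≈ 6.29 in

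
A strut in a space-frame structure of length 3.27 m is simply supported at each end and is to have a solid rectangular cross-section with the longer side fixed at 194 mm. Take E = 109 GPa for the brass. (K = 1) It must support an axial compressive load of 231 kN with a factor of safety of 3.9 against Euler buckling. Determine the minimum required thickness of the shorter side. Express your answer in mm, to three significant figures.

Required P_cr = n·P = 3.9 × 231 = 900.9 kN
L_e = K·L = 1 × 3.27 = 3.270 m
Required I = P_cr·L_e²/(π²E) = 9.009×10^5 × 3.270² / (π² × 1.09×10^11) = 8.955×10^-6 m⁴
I_req = 8.955×10^6 mm⁴
Rectangle, weak axis: I_min = h·b³/12 with h = 194 mm fixed  ⇒  b = (12I/h)^(1/3) = 82.1 mm

b ≈ 82.1 mm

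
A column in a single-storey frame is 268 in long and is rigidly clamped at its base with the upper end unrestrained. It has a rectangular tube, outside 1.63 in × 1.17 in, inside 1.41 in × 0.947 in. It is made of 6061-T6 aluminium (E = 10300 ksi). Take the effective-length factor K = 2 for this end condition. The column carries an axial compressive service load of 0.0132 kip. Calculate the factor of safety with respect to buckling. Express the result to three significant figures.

n ≈ 3.16

Weak-axis I_min = (h_o·b_o³ − h_i·b_i³)/12 with b_o = 1.17, b_i = 0.9470 in (shorter outer/inner sides).
I_min = (1.63×1.17³ − 1.410×0.9470³)/12 = 0.1178 in⁴
Effective length L_e = K·L = 2 × 268 = 536.0 in
P_cr = π²EI / L_e² = π² × 10300×10³ × 0.1178 / 536.0² = 41.67 lb
Factor of safety n = P_cr / P = 0.041669 / 0.0132 = 3.16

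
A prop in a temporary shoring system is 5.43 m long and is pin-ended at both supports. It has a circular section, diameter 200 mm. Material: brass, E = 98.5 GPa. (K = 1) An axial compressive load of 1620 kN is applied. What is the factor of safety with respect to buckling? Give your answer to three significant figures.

n ≈ 1.60

I = πd⁴/64 = π×200⁴/64 = 7.854×10^7 mm⁴
I = 7.854×10^7 mm⁴ = 7.854×10^-5 m⁴
Effective length L_e = K·L = 1 × 5.43 = 5.430 m
P_cr = π²EI / L_e² = π² × 98.5×10⁹ × 7.854×10^-5 / 5.430² = 2.590×10^6 N
Factor of safety n = P_cr / P = 2589.6 / 1620 = 1.60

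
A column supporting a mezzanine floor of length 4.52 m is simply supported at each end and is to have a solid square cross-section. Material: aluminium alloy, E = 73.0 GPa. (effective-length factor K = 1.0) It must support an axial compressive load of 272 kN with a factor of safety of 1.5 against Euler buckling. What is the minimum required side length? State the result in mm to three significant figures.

Required P_cr = n·P = 1.5 × 272 = 408.0 kN
L_e = K·L = 1 × 4.52 = 4.520 m
Required I = P_cr·L_e²/(π²E) = 4.080×10^5 × 4.520² / (π² × 7.30×10^10) = 1.157×10^-5 m⁴
I_req = 1.157×10^7 mm⁴
Solid square: I = a⁴/12  ⇒  a = (12I)^(1/4) = (12×1.157×10^7)^(1/4) = 109 mm

a ≈ 109 mm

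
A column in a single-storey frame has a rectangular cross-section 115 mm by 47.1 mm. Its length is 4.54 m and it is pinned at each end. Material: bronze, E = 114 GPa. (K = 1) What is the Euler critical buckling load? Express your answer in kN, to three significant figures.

P_cr ≈ 54.7 kN

Buckling occurs about the weak axis: I_min = h·b³/12 with b = 47.1 mm (the shorter side).
I_min = 115×47.1³/12 = 1.001×10^6 mm⁴
I = 1.001×10^6 mm⁴ = 1.001×10^-6 m⁴
Effective length L_e = K·L = 1 × 4.54 = 4.540 m
P_cr = π²EI / L_e² = π² × 114×10⁹ × 1.001×10^-6 / 4.540² = 5.466×10^4 N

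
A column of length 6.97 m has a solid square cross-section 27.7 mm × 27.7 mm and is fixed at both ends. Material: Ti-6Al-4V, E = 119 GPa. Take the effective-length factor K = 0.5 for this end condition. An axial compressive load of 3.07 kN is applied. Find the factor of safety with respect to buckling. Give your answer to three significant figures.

n ≈ 1.55

I = a⁴/12 = 27.7⁴/12 = 4.906×10^4 mm⁴
I = 4.906×10^4 mm⁴ = 4.906×10^-8 m⁴
Effective length L_e = K·L = 0.5 × 6.97 = 3.485 m
P_cr = π²EI / L_e² = π² × 119×10⁹ × 4.906×10^-8 / 3.485² = 4.744×10^3 N
Factor of safety n = P_cr / P = 4.7444 / 3.07 = 1.55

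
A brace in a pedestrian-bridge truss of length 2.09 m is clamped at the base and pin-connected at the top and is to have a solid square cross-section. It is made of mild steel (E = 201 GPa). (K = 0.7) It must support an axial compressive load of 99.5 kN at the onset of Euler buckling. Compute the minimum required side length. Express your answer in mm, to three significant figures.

a ≈ 33.7 mm

L_e = K·L = 0.7 × 2.09 = 1.463 m
Required I = P_cr·L_e²/(π²E) = 9.950×10^4 × 1.463² / (π² × 2.01×10^11) = 1.074×10^-7 m⁴
I_req = 1.074×10^5 mm⁴
Solid square: I = a⁴/12  ⇒  a = (12I)^(1/4) = (12×1.074×10^5)^(1/4) = 33.7 mm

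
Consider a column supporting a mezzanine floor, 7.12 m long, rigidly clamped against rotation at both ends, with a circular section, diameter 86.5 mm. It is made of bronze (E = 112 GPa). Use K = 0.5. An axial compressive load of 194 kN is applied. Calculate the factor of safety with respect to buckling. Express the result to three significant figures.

n ≈ 1.24

I = πd⁴/64 = π×86.5⁴/64 = 2.748×10^6 mm⁴
I = 2.748×10^6 mm⁴ = 2.748×10^-6 m⁴
Effective length L_e = K·L = 0.5 × 7.12 = 3.560 m
P_cr = π²EI / L_e² = π² × 112×10⁹ × 2.748×10^-6 / 3.560² = 2.397×10^5 N
Factor of safety n = P_cr / P = 239.69 / 194 = 1.24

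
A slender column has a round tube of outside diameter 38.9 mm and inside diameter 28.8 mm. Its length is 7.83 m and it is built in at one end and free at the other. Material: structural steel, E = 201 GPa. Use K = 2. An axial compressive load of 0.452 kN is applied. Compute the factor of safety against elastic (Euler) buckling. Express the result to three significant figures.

n ≈ 1.41

d_o = 38.9 mm, d_i = 28.8 mm
I = π(d_o⁴ − d_i⁴)/64 = π(38.9⁴ − 28.80⁴)/64 = 7.863×10^4 mm⁴
I = 7.863×10^4 mm⁴ = 7.863×10^-8 m⁴
Effective length L_e = K·L = 2 × 7.83 = 15.66 m
P_cr = π²EI / L_e² = π² × 201×10⁹ × 7.863×10^-8 / 15.66² = 636.1 N
Factor of safety n = P_cr / P = 0.63606 / 0.452 = 1.41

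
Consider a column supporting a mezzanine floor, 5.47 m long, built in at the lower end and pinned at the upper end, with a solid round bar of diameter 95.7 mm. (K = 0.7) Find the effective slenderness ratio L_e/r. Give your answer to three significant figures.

I = πd⁴/64 = π×95.7⁴/64 = 4.117×10^6 mm⁴
A = 7.193×10^3 mm²;  r_min = √(I/A) = √(4.117×10^6/7.193×10^3) = 23.92 mm
L_e = K·L = 0.7 × 5.47 m = 3.829 m = 3829.0 mm
λ = L_e / r_min = 3829.0 / 23.92 = 160

λ ≈ 160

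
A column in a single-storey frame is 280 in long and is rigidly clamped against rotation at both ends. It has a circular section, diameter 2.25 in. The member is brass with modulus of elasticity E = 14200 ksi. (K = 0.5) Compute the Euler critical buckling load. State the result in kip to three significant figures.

P_cr ≈ 9.00 kip

I = πd⁴/64 = π×2.25⁴/64 = 1.258 in⁴
Effective length L_e = K·L = 0.5 × 280 = 140.0 in
P_cr = π²EI / L_e² = π² × 14200×10³ × 1.258 / 140.0² = 8.996×10^3 lb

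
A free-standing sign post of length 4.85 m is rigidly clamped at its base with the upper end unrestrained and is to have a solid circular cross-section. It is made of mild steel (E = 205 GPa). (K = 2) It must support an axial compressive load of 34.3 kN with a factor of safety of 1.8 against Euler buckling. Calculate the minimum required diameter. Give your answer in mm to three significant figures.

d ≈ 87.5 mm

Required P_cr = n·P = 1.8 × 34.3 = 61.74 kN
L_e = K·L = 2 × 4.85 = 9.700 m
Required I = P_cr·L_e²/(π²E) = 6.174×10^4 × 9.700² / (π² × 2.05×10^11) = 2.871×10^-6 m⁴
I_req = 2.871×10^6 mm⁴
Solid circle: I = πd⁴/64  ⇒  d = (64I/π)^(1/4) = (64×2.871×10^6/π)^(1/4) = 87.5 mm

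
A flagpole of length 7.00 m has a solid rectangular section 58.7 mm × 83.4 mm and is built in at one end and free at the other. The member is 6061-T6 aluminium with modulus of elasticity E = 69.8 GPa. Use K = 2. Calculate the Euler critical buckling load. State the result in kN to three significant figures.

Buckling occurs about the weak axis: I_min = h·b³/12 with b = 58.7 mm (the shorter side).
I_min = 83.4×58.7³/12 = 1.406×10^6 mm⁴
I = 1.406×10^6 mm⁴ = 1.406×10^-6 m⁴
Effective length L_e = K·L = 2 × 7.00 = 14.00 m
P_cr = π²EI / L_e² = π² × 69.8×10⁹ × 1.406×10^-6 / 14.00² = 4.941×10^3 N

P_cr ≈ 4.94 kN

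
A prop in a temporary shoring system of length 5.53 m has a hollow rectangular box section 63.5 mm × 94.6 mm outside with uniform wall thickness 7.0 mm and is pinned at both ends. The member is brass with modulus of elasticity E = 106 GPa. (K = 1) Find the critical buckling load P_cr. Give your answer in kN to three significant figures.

P_cr ≈ 41.2 kN

Inner dimensions: h_i = 94.6 − 2×7.0 = 80.60 mm, b_i = 63.5 − 2×7.0 = 49.50 mm
Weak-axis I_min = (h_o·b_o³ − h_i·b_i³)/12 with b_o = 63.5, b_i = 49.50 mm (shorter outer/inner sides).
I_min = (94.6×63.5³ − 80.60×49.50³)/12 = 1.204×10^6 mm⁴
I = 1.204×10^6 mm⁴ = 1.204×10^-6 m⁴
Effective length L_e = K·L = 1 × 5.53 = 5.530 m
P_cr = π²EI / L_e² = π² × 106×10⁹ × 1.204×10^-6 / 5.530² = 4.118×10^4 N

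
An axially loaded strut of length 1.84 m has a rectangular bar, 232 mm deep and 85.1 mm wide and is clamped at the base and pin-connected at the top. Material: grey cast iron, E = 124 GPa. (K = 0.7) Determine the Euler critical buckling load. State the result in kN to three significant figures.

P_cr ≈ 8790 kN

Buckling occurs about the weak axis: I_min = h·b³/12 with b = 85.1 mm (the shorter side).
I_min = 232×85.1³/12 = 1.192×10^7 mm⁴
I = 1.192×10^7 mm⁴ = 1.192×10^-5 m⁴
Effective length L_e = K·L = 0.7 × 1.84 = 1.288 m
P_cr = π²EI / L_e² = π² × 124×10⁹ × 1.192×10^-5 / 1.288² = 8.790×10^6 N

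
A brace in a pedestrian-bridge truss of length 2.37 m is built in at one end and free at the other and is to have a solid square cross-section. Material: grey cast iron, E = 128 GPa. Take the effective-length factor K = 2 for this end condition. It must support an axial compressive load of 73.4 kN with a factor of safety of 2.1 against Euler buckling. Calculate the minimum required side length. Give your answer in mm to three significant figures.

a ≈ 75.7 mm

Required P_cr = n·P = 2.1 × 73.4 = 154.1 kN
L_e = K·L = 2 × 2.37 = 4.740 m
Required I = P_cr·L_e²/(π²E) = 1.541×10^5 × 4.740² / (π² × 1.28×10^11) = 2.741×10^-6 m⁴
I_req = 2.741×10^6 mm⁴
Solid square: I = a⁴/12  ⇒  a = (12I)^(1/4) = (12×2.741×10^6)^(1/4) = 75.7 mm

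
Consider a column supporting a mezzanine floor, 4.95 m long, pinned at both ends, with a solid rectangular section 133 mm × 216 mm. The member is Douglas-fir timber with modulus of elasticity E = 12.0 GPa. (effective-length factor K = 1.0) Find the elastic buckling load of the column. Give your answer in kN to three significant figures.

Buckling occurs about the weak axis: I_min = h·b³/12 with b = 133 mm (the shorter side).
I_min = 216×133³/12 = 4.235×10^7 mm⁴
I = 4.235×10^7 mm⁴ = 4.235×10^-5 m⁴
Effective length L_e = K·L = 1 × 4.95 = 4.950 m
P_cr = π²EI / L_e² = π² × 12.0×10⁹ × 4.235×10^-5 / 4.950² = 2.047×10^5 N

P_cr ≈ 205 kN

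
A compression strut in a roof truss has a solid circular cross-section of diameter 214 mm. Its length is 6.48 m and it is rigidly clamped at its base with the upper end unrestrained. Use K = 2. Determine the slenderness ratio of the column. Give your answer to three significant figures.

I = πd⁴/64 = π×214⁴/64 = 1.029×10^8 mm⁴
A = 3.597×10^4 mm²;  r_min = √(I/A) = √(1.029×10^8/3.597×10^4) = 53.50 mm
L_e = K·L = 2 × 6.48 m = 12.96 m = 12960 mm
λ = L_e / r_min = 12960 / 53.50 = 242

λ ≈ 242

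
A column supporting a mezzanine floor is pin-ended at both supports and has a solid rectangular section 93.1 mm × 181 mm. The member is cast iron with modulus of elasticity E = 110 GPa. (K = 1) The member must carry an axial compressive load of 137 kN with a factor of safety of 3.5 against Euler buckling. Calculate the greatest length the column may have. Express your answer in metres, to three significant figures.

L_max ≈ 5.25 m

Buckling occurs about the weak axis: I_min = h·b³/12 with b = 93.1 mm (the shorter side).
I_min = 181×93.1³/12 = 1.217×10^7 mm⁴
I = 1.217×10^-5 m⁴
Required critical load P_cr = n·P = 3.5 × 137 = 479.5 kN = 4.795×10^5 N
From P_cr = π²EI/(K·L)²:  L = (1/K)·√(π²EI/P_cr) = (1/1)·√(π²×1.10×10^11×1.217×10^-5/4.795×10^5)
L = 5.25 m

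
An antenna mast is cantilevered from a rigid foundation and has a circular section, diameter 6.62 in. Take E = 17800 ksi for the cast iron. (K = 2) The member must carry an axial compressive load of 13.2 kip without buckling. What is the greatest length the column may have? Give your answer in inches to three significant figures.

L_max ≈ 560 in

I = πd⁴/64 = π×6.62⁴/64 = 94.28 in⁴
At the buckling limit P_cr = P = 1.320×10^4 lb
From P_cr = π²EI/(K·L)²:  L = (1/K)·√(π²EI/P_cr) = (1/2)·√(π²×1.78×10^7×94.28/1.320×10^4)
L = 560 in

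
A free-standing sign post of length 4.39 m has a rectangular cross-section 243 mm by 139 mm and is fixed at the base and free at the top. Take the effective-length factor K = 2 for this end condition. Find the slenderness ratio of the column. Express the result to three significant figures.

λ ≈ 219

Buckling occurs about the weak axis: I_min = h·b³/12 with b = 139 mm (the shorter side).
I_min = 243×139³/12 = 5.438×10^7 mm⁴
A = 3.378×10^4 mm²;  r_min = √(I/A) = √(5.438×10^7/3.378×10^4) = 40.13 mm
L_e = K·L = 2 × 4.39 m = 8.780 m = 8780.0 mm
λ = L_e / r_min = 8780.0 / 40.13 = 219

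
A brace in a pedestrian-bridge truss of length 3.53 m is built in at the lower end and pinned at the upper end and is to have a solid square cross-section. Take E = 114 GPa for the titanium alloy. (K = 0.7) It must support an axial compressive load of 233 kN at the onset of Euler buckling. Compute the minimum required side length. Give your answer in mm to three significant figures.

a ≈ 62.4 mm

L_e = K·L = 0.7 × 3.53 = 2.471 m
Required I = P_cr·L_e²/(π²E) = 2.330×10^5 × 2.471² / (π² × 1.14×10^11) = 1.264×10^-6 m⁴
I_req = 1.264×10^6 mm⁴
Solid square: I = a⁴/12  ⇒  a = (12I)^(1/4) = (12×1.264×10^6)^(1/4) = 62.4 mm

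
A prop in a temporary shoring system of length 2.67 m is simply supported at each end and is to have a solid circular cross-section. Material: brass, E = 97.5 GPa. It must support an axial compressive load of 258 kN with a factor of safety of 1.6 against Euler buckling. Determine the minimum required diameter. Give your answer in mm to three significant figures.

Required P_cr = n·P = 1.6 × 258 = 412.8 kN
L_e = K·L = 1 × 2.67 = 2.670 m
Required I = P_cr·L_e²/(π²E) = 4.128×10^5 × 2.670² / (π² × 9.75×10^10) = 3.058×10^-6 m⁴
I_req = 3.058×10^6 mm⁴
Solid circle: I = πd⁴/64  ⇒  d = (64I/π)^(1/4) = (64×3.058×10^6/π)^(1/4) = 88.8 mm

d ≈ 88.8 mm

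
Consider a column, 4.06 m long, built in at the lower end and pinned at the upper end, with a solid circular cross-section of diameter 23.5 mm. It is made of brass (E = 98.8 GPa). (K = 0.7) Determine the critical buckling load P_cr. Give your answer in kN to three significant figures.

P_cr ≈ 1.81 kN

I = πd⁴/64 = π×23.5⁴/64 = 1.497×10^4 mm⁴
I = 1.497×10^4 mm⁴ = 1.497×10^-8 m⁴
Effective length L_e = K·L = 0.7 × 4.06 = 2.842 m
P_cr = π²EI / L_e² = π² × 98.8×10⁹ × 1.497×10^-8 / 2.842² = 1.807×10^3 N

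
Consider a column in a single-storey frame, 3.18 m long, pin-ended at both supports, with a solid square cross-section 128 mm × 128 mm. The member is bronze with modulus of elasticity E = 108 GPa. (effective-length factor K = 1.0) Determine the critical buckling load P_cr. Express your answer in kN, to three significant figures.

I = a⁴/12 = 128⁴/12 = 2.237×10^7 mm⁴
I = 2.237×10^7 mm⁴ = 2.237×10^-5 m⁴
Effective length L_e = K·L = 1 × 3.18 = 3.180 m
P_cr = π²EI / L_e² = π² × 108×10⁹ × 2.237×10^-5 / 3.180² = 2.358×10^6 N

P_cr ≈ 2360 kN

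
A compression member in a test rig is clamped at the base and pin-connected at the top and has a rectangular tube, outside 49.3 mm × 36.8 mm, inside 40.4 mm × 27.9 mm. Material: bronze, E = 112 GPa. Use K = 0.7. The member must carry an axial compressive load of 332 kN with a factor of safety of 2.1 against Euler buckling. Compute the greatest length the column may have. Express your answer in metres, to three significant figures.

Weak-axis I_min = (h_o·b_o³ − h_i·b_i³)/12 with b_o = 36.8, b_i = 27.90 mm (shorter outer/inner sides).
I_min = (49.3×36.8³ − 40.40×27.90³)/12 = 1.316×10^5 mm⁴
I = 1.316×10^-7 m⁴
Required critical load P_cr = n·P = 2.1 × 332 = 697.2 kN = 6.972×10^5 N
From P_cr = π²EI/(K·L)²:  L = (1/K)·√(π²EI/P_cr) = (1/0.7)·√(π²×1.12×10^11×1.316×10^-7/6.972×10^5)
L = 0.653 m

L_max ≈ 0.653 m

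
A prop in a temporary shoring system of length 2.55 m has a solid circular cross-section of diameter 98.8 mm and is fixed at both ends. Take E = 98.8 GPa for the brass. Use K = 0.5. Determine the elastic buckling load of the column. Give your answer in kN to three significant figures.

I = πd⁴/64 = π×98.8⁴/64 = 4.677×10^6 mm⁴
I = 4.677×10^6 mm⁴ = 4.677×10^-6 m⁴
Effective length L_e = K·L = 0.5 × 2.55 = 1.275 m
P_cr = π²EI / L_e² = π² × 98.8×10⁹ × 4.677×10^-6 / 1.275² = 2.806×10^6 N

P_cr ≈ 2810 kN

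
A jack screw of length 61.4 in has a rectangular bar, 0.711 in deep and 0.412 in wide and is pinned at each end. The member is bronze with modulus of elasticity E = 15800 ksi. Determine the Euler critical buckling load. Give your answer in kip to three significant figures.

Buckling occurs about the weak axis: I_min = h·b³/12 with b = 0.412 in (the shorter side).
I_min = 0.711×0.412³/12 = 4.144×10^-3 in⁴
Effective length L_e = K·L = 1 × 61.4 = 61.40 in
P_cr = π²EI / L_e² = π² × 15800×10³ × 4.144×10^-3 / 61.40² = 171.4 lb

P_cr ≈ 0.171 kip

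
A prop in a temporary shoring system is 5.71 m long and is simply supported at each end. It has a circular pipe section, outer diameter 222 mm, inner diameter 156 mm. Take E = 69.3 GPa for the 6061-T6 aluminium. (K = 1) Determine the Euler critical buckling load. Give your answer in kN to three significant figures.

P_cr ≈ 1890 kN

d_o = 222 mm, d_i = 156 mm
I = π(d_o⁴ − d_i⁴)/64 = π(222⁴ − 156.0⁴)/64 = 9.016×10^7 mm⁴
I = 9.016×10^7 mm⁴ = 9.016×10^-5 m⁴
Effective length L_e = K·L = 1 × 5.71 = 5.710 m
P_cr = π²EI / L_e² = π² × 69.3×10⁹ × 9.016×10^-5 / 5.710² = 1.891×10^6 N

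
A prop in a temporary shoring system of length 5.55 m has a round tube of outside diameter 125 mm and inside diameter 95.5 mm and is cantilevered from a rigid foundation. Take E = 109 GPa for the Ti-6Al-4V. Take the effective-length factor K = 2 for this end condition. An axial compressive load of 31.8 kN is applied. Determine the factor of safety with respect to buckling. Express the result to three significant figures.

d_o = 125 mm, d_i = 95.5 mm
I = π(d_o⁴ − d_i⁴)/64 = π(125⁴ − 95.50⁴)/64 = 7.901×10^6 mm⁴
I = 7.901×10^6 mm⁴ = 7.901×10^-6 m⁴
Effective length L_e = K·L = 2 × 5.55 = 11.10 m
P_cr = π²EI / L_e² = π² × 109×10⁹ × 7.901×10^-6 / 11.10² = 6.899×10^4 N
Factor of safety n = P_cr / P = 68.988 / 31.8 = 2.17

n ≈ 2.17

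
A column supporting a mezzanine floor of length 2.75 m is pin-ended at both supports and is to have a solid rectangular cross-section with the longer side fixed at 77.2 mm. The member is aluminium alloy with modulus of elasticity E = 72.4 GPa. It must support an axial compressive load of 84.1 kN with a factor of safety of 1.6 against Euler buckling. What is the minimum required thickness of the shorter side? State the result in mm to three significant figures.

Required P_cr = n·P = 1.6 × 84.1 = 134.6 kN
L_e = K·L = 1 × 2.75 = 2.750 m
Required I = P_cr·L_e²/(π²E) = 1.346×10^5 × 2.750² / (π² × 7.24×10^10) = 1.424×10^-6 m⁴
I_req = 1.424×10^6 mm⁴
Rectangle, weak axis: I_min = h·b³/12 with h = 77.2 mm fixed  ⇒  b = (12I/h)^(1/3) = 60.5 mm

b ≈ 60.5 mm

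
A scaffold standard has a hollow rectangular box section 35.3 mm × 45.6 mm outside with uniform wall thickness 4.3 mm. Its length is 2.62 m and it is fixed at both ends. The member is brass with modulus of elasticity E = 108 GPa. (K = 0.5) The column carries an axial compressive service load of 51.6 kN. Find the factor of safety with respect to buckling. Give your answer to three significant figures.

n ≈ 1.31

Inner dimensions: h_i = 45.6 − 2×4.3 = 37.00 mm, b_i = 35.3 − 2×4.3 = 26.70 mm
Weak-axis I_min = (h_o·b_o³ − h_i·b_i³)/12 with b_o = 35.3, b_i = 26.70 mm (shorter outer/inner sides).
I_min = (45.6×35.3³ − 37.00×26.70³)/12 = 1.085×10^5 mm⁴
I = 1.085×10^5 mm⁴ = 1.085×10^-7 m⁴
Effective length L_e = K·L = 0.5 × 2.62 = 1.310 m
P_cr = π²EI / L_e² = π² × 108×10⁹ × 1.085×10^-7 / 1.310² = 6.737×10^4 N
Factor of safety n = P_cr / P = 67.369 / 51.6 = 1.31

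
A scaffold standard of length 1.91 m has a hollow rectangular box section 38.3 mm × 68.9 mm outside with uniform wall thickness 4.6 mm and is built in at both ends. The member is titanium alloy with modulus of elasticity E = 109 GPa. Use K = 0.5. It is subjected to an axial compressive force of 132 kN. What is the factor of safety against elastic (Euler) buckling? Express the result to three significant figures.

Inner dimensions: h_i = 68.9 − 2×4.6 = 59.70 mm, b_i = 38.3 − 2×4.6 = 29.10 mm
Weak-axis I_min = (h_o·b_o³ − h_i·b_i³)/12 with b_o = 38.3, b_i = 29.10 mm (shorter outer/inner sides).
I_min = (68.9×38.3³ − 59.70×29.10³)/12 = 2.000×10^5 mm⁴
I = 2.000×10^5 mm⁴ = 2.000×10^-7 m⁴
Effective length L_e = K·L = 0.5 × 1.91 = 0.9550 m
P_cr = π²EI / L_e² = π² × 109×10⁹ × 2.000×10^-7 / 0.9550² = 2.359×10^5 N
Factor of safety n = P_cr / P = 235.89 / 132 = 1.79

n ≈ 1.79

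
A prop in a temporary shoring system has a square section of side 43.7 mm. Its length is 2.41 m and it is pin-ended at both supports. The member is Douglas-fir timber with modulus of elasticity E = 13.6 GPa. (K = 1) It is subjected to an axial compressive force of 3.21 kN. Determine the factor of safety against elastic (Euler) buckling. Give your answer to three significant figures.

n ≈ 2.19

I = a⁴/12 = 43.7⁴/12 = 3.039×10^5 mm⁴
I = 3.039×10^5 mm⁴ = 3.039×10^-7 m⁴
Effective length L_e = K·L = 1 × 2.41 = 2.410 m
P_cr = π²EI / L_e² = π² × 13.6×10⁹ × 3.039×10^-7 / 2.410² = 7.023×10^3 N
Factor of safety n = P_cr / P = 7.0234 / 3.21 = 2.19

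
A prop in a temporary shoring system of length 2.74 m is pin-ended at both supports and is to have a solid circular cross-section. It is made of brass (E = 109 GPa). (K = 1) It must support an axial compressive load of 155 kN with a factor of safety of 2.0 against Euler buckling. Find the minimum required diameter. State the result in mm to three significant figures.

Required P_cr = n·P = 2.0 × 155 = 310.0 kN
L_e = K·L = 1 × 2.74 = 2.740 m
Required I = P_cr·L_e²/(π²E) = 3.100×10^5 × 2.740² / (π² × 1.09×10^11) = 2.163×10^-6 m⁴
I_req = 2.163×10^6 mm⁴
Solid circle: I = πd⁴/64  ⇒  d = (64I/π)^(1/4) = (64×2.163×10^6/π)^(1/4) = 81.5 mm

d ≈ 81.5 mm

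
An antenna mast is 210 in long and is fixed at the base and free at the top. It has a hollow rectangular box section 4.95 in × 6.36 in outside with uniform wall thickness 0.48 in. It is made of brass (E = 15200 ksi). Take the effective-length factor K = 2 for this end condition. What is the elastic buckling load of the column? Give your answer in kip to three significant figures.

Inner dimensions: h_i = 6.36 − 2×0.48 = 5.400 in, b_i = 4.95 − 2×0.48 = 3.990 in
Weak-axis I_min = (h_o·b_o³ − h_i·b_i³)/12 with b_o = 4.95, b_i = 3.990 in (shorter outer/inner sides).
I_min = (6.36×4.95³ − 5.400×3.990³)/12 = 35.70 in⁴
Effective length L_e = K·L = 2 × 210 = 420.0 in
P_cr = π²EI / L_e² = π² × 15200×10³ × 35.70 / 420.0² = 3.036×10^4 lb

P_cr ≈ 30.4 kip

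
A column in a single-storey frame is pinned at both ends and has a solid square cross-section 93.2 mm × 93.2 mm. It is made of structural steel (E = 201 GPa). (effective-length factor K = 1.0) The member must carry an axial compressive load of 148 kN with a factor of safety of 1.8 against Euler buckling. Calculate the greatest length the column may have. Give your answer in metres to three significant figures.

I = a⁴/12 = 93.2⁴/12 = 6.288×10^6 mm⁴
I = 6.288×10^-6 m⁴
Required critical load P_cr = n·P = 1.8 × 148 = 266.4 kN = 2.664×10^5 N
From P_cr = π²EI/(K·L)²:  L = (1/K)·√(π²EI/P_cr) = (1/1)·√(π²×2.01×10^11×6.288×10^-6/2.664×10^5)
L = 6.84 m

L_max ≈ 6.84 m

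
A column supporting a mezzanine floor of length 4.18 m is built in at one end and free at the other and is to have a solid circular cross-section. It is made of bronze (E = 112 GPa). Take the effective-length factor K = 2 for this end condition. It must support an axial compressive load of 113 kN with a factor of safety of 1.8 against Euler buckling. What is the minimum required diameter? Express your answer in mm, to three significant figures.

d ≈ 127 mm

Required P_cr = n·P = 1.8 × 113 = 203.4 kN
L_e = K·L = 2 × 4.18 = 8.360 m
Required I = P_cr·L_e²/(π²E) = 2.034×10^5 × 8.360² / (π² × 1.12×10^11) = 1.286×10^-5 m⁴
I_req = 1.286×10^7 mm⁴
Solid circle: I = πd⁴/64  ⇒  d = (64I/π)^(1/4) = (64×1.286×10^7/π)^(1/4) = 127 mm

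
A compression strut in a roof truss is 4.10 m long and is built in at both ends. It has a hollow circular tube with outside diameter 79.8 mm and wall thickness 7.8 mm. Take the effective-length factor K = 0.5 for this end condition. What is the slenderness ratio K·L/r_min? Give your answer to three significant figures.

λ ≈ 80.1

Inner diameter d_i = 79.8 − 2×7.8 = 64.20 mm
I = π(d_o⁴ − d_i⁴)/64 = π(79.8⁴ − 64.20⁴)/64 = 1.157×10^6 mm⁴
A = 1.764×10^3 mm²;  r_min = √(I/A) = √(1.157×10^6/1.764×10^3) = 25.60 mm
L_e = K·L = 0.5 × 4.10 m = 2.050 m = 2050.0 mm
λ = L_e / r_min = 2050.0 / 25.60 = 80.1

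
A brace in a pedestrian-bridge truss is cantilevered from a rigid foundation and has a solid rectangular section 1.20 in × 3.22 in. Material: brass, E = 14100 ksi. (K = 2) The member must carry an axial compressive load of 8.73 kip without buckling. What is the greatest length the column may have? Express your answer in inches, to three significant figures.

Buckling occurs about the weak axis: I_min = h·b³/12 with b = 1.20 in (the shorter side).
I_min = 3.22×1.20³/12 = 0.4637 in⁴
At the buckling limit P_cr = P = 8.730×10^3 lb
From P_cr = π²EI/(K·L)²:  L = (1/K)·√(π²EI/P_cr) = (1/2)·√(π²×1.41×10^7×0.4637/8.730×10^3)
L = 43.0 in

L_max ≈ 43.0 in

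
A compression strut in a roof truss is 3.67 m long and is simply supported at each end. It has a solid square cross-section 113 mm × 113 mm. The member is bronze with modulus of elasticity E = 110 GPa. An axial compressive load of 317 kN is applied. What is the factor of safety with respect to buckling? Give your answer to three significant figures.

n ≈ 3.45

I = a⁴/12 = 113⁴/12 = 1.359×10^7 mm⁴
I = 1.359×10^7 mm⁴ = 1.359×10^-5 m⁴
Effective length L_e = K·L = 1 × 3.67 = 3.670 m
P_cr = π²EI / L_e² = π² × 110×10⁹ × 1.359×10^-5 / 3.670² = 1.095×10^6 N
Factor of safety n = P_cr / P = 1095.2 / 317 = 3.45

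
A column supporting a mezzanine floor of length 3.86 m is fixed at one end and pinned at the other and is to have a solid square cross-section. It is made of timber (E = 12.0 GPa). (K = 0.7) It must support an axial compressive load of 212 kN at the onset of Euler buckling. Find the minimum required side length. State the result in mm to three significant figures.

a ≈ 112 mm

L_e = K·L = 0.7 × 3.86 = 2.702 m
Required I = P_cr·L_e²/(π²E) = 2.120×10^5 × 2.702² / (π² × 1.20×10^10) = 1.307×10^-5 m⁴
I_req = 1.307×10^7 mm⁴
Solid square: I = a⁴/12  ⇒  a = (12I)^(1/4) = (12×1.307×10^7)^(1/4) = 112 mm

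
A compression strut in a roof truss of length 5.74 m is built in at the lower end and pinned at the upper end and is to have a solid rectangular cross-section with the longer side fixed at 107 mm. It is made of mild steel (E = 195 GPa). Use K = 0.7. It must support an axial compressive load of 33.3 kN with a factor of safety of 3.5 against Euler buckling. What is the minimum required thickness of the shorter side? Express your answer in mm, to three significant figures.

Required P_cr = n·P = 3.5 × 33.3 = 116.5 kN
L_e = K·L = 0.7 × 5.74 = 4.018 m
Required I = P_cr·L_e²/(π²E) = 1.165×10^5 × 4.018² / (π² × 1.95×10^11) = 9.777×10^-7 m⁴
I_req = 9.777×10^5 mm⁴
Rectangle, weak axis: I_min = h·b³/12 with h = 107 mm fixed  ⇒  b = (12I/h)^(1/3) = 47.9 mm

b ≈ 47.9 mm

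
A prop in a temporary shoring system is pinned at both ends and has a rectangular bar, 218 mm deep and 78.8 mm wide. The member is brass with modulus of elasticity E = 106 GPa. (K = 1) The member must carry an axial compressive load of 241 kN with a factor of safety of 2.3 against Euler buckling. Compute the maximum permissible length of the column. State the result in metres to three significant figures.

Buckling occurs about the weak axis: I_min = h·b³/12 with b = 78.8 mm (the shorter side).
I_min = 218×78.8³/12 = 8.889×10^6 mm⁴
I = 8.889×10^-6 m⁴
Required critical load P_cr = n·P = 2.3 × 241 = 554.3 kN = 5.543×10^5 N
From P_cr = π²EI/(K·L)²:  L = (1/K)·√(π²EI/P_cr) = (1/1)·√(π²×1.06×10^11×8.889×10^-6/5.543×10^5)
L = 4.10 m

L_max ≈ 4.10 m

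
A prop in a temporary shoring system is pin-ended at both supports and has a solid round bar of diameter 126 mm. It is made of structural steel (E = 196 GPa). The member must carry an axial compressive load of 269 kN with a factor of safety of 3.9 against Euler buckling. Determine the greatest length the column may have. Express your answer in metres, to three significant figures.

I = πd⁴/64 = π×126⁴/64 = 1.237×10^7 mm⁴
I = 1.237×10^-5 m⁴
Required critical load P_cr = n·P = 3.9 × 269 = 1049 kN = 1.049×10^6 N
From P_cr = π²EI/(K·L)²:  L = (1/K)·√(π²EI/P_cr) = (1/1)·√(π²×1.96×10^11×1.237×10^-5/1.049×10^6)
L = 4.78 m

L_max ≈ 4.78 m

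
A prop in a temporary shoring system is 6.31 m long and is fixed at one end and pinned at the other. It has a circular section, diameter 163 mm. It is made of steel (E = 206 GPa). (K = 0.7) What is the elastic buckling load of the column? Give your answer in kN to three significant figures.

I = πd⁴/64 = π×163⁴/64 = 3.465×10^7 mm⁴
I = 3.465×10^7 mm⁴ = 3.465×10^-5 m⁴
Effective length L_e = K·L = 0.7 × 6.31 = 4.417 m
P_cr = π²EI / L_e² = π² × 206×10⁹ × 3.465×10^-5 / 4.417² = 3.611×10^6 N

P_cr ≈ 3610 kN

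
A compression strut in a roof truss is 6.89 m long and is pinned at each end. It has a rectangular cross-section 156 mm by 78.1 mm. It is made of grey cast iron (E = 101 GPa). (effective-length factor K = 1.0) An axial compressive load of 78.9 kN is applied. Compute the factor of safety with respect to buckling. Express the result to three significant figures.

Buckling occurs about the weak axis: I_min = h·b³/12 with b = 78.1 mm (the shorter side).
I_min = 156×78.1³/12 = 6.193×10^6 mm⁴
I = 6.193×10^6 mm⁴ = 6.193×10^-6 m⁴
Effective length L_e = K·L = 1 × 6.89 = 6.890 m
P_cr = π²EI / L_e² = π² × 101×10⁹ × 6.193×10^-6 / 6.890² = 1.300×10^5 N
Factor of safety n = P_cr / P = 130.04 / 78.9 = 1.65

n ≈ 1.65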